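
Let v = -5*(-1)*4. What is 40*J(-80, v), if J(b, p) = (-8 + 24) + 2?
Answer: 720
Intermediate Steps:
v = 20 (v = 5*4 = 20)
J(b, p) = 18 (J(b, p) = 16 + 2 = 18)
40*J(-80, v) = 40*18 = 720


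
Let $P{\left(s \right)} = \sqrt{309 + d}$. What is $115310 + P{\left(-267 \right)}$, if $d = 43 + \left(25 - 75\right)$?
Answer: $115310 + \sqrt{302} \approx 1.1533 \cdot 10^{5}$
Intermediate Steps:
$d = -7$ ($d = 43 + \left(25 - 75\right) = 43 - 50 = -7$)
$P{\left(s \right)} = \sqrt{302}$ ($P{\left(s \right)} = \sqrt{309 - 7} = \sqrt{302}$)
$115310 + P{\left(-267 \right)} = 115310 + \sqrt{302}$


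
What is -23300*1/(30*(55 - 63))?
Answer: 1165/12 ≈ 97.083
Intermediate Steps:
-23300*1/(30*(55 - 63)) = -23300/((-8*30)) = -23300/(-240) = -23300*(-1/240) = 1165/12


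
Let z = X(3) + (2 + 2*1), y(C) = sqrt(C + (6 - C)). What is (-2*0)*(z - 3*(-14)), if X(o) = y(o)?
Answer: 0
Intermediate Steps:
y(C) = sqrt(6)
X(o) = sqrt(6)
z = 4 + sqrt(6) (z = sqrt(6) + (2 + 2*1) = sqrt(6) + (2 + 2) = sqrt(6) + 4 = 4 + sqrt(6) ≈ 6.4495)
(-2*0)*(z - 3*(-14)) = (-2*0)*((4 + sqrt(6)) - 3*(-14)) = 0*((4 + sqrt(6)) + 42) = 0*(46 + sqrt(6)) = 0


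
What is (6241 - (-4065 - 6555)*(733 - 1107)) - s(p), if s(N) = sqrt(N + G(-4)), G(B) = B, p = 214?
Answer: -3965639 - sqrt(210) ≈ -3.9657e+6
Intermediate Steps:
s(N) = sqrt(-4 + N) (s(N) = sqrt(N - 4) = sqrt(-4 + N))
(6241 - (-4065 - 6555)*(733 - 1107)) - s(p) = (6241 - (-4065 - 6555)*(733 - 1107)) - sqrt(-4 + 214) = (6241 - (-10620)*(-374)) - sqrt(210) = (6241 - 1*3971880) - sqrt(210) = (6241 - 3971880) - sqrt(210) = -3965639 - sqrt(210)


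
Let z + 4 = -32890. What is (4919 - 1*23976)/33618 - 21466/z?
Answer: 47391515/552915246 ≈ 0.085712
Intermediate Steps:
z = -32894 (z = -4 - 32890 = -32894)
(4919 - 1*23976)/33618 - 21466/z = (4919 - 1*23976)/33618 - 21466/(-32894) = (4919 - 23976)*(1/33618) - 21466*(-1/32894) = -19057*1/33618 + 10733/16447 = -19057/33618 + 10733/16447 = 47391515/552915246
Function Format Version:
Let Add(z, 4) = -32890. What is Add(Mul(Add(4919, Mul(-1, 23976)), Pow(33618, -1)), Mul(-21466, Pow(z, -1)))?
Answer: Rational(47391515, 552915246) ≈ 0.085712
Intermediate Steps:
z = -32894 (z = Add(-4, -32890) = -32894)
Add(Mul(Add(4919, Mul(-1, 23976)), Pow(33618, -1)), Mul(-21466, Pow(z, -1))) = Add(Mul(Add(4919, Mul(-1, 23976)), Pow(33618, -1)), Mul(-21466, Pow(-32894, -1))) = Add(Mul(Add(4919, -23976), Rational(1, 33618)), Mul(-21466, Rational(-1, 32894))) = Add(Mul(-19057, Rational(1, 33618)), Rational(10733, 16447)) = Add(Rational(-19057, 33618), Rational(10733, 16447)) = Rational(47391515, 552915246)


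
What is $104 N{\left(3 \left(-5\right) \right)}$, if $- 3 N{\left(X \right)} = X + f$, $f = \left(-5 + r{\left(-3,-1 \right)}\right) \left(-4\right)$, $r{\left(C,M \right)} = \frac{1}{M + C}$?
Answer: $-208$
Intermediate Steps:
$r{\left(C,M \right)} = \frac{1}{C + M}$
$f = 21$ ($f = \left(-5 + \frac{1}{-3 - 1}\right) \left(-4\right) = \left(-5 + \frac{1}{-4}\right) \left(-4\right) = \left(-5 - \frac{1}{4}\right) \left(-4\right) = \left(- \frac{21}{4}\right) \left(-4\right) = 21$)
$N{\left(X \right)} = -7 - \frac{X}{3}$ ($N{\left(X \right)} = - \frac{X + 21}{3} = - \frac{21 + X}{3} = -7 - \frac{X}{3}$)
$104 N{\left(3 \left(-5\right) \right)} = 104 \left(-7 - \frac{3 \left(-5\right)}{3}\right) = 104 \left(-7 - -5\right) = 104 \left(-7 + 5\right) = 104 \left(-2\right) = -208$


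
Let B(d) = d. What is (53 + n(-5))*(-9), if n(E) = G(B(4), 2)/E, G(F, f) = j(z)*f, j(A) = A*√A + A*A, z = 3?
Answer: -2223/5 + 54*√3/5 ≈ -425.89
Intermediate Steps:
j(A) = A² + A^(3/2) (j(A) = A^(3/2) + A² = A² + A^(3/2))
G(F, f) = f*(9 + 3*√3) (G(F, f) = (3² + 3^(3/2))*f = (9 + 3*√3)*f = f*(9 + 3*√3))
n(E) = (18 + 6*√3)/E (n(E) = (3*2*(3 + √3))/E = (18 + 6*√3)/E)
(53 + n(-5))*(-9) = (53 + 6*(3 + √3)/(-5))*(-9) = (53 + 6*(-⅕)*(3 + √3))*(-9) = (53 + (-18/5 - 6*√3/5))*(-9) = (247/5 - 6*√3/5)*(-9) = -2223/5 + 54*√3/5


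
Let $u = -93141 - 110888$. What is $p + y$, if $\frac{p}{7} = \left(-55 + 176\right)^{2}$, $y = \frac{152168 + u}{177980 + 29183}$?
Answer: $\frac{21231462520}{207163} \approx 1.0249 \cdot 10^{5}$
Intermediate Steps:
$u = -204029$ ($u = -93141 - 110888 = -204029$)
$y = - \frac{51861}{207163}$ ($y = \frac{152168 - 204029}{177980 + 29183} = - \frac{51861}{207163} \approx -0.25034$)
$p = 102487$ ($p = 7 \left(-55 + 176\right)^{2} = 7 \cdot 121^{2} = 7 \cdot 14641 = 102487$)
$p + y = 102487 - \frac{51861}{207163} = \frac{21231462520}{207163}$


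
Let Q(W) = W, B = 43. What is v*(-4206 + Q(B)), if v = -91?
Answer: 378833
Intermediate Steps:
v*(-4206 + Q(B)) = -91*(-4206 + 43) = -91*(-4163) = 378833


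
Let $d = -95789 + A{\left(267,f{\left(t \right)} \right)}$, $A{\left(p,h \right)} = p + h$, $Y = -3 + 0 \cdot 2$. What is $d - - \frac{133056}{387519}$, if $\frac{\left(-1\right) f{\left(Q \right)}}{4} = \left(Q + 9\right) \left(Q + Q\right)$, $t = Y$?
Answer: $- \frac{1120019822}{11743} \approx -95378.0$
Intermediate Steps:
$Y = -3$ ($Y = -3 + 0 = -3$)
$t = -3$
$f{\left(Q \right)} = - 8 Q \left(9 + Q\right)$ ($f{\left(Q \right)} = - 4 \left(Q + 9\right) \left(Q + Q\right) = - 4 \left(9 + Q\right) 2 Q = - 4 \cdot 2 Q \left(9 + Q\right) = - 8 Q \left(9 + Q\right)$)
$A{\left(p,h \right)} = h + p$
$d = -95378$ ($d = -95789 + \left(\left(-8\right) \left(-3\right) \left(9 - 3\right) + 267\right) = -95789 + \left(\left(-8\right) \left(-3\right) 6 + 267\right) = -95789 + \left(144 + 267\right) = -95789 + 411 = -95378$)
$d - - \frac{133056}{387519} = -95378 - - \frac{133056}{387519} = -95378 - \left(-133056\right) \frac{1}{387519} = -95378 - - \frac{4032}{11743} = -95378 + \frac{4032}{11743} = - \frac{1120019822}{11743}$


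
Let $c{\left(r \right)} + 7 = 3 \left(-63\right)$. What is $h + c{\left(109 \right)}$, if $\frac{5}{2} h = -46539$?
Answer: $- \frac{94058}{5} \approx -18812.0$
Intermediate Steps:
$h = - \frac{93078}{5}$ ($h = \frac{2}{5} \left(-46539\right) = - \frac{93078}{5} \approx -18616.0$)
$c{\left(r \right)} = -196$ ($c{\left(r \right)} = -7 + 3 \left(-63\right) = -7 - 189 = -196$)
$h + c{\left(109 \right)} = - \frac{93078}{5} - 196 = - \frac{94058}{5}$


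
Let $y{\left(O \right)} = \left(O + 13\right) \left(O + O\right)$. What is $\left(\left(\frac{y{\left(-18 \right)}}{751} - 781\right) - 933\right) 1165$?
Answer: $- \frac{1499394610}{751} \approx -1.9965 \cdot 10^{6}$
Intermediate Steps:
$y{\left(O \right)} = 2 O \left(13 + O\right)$ ($y{\left(O \right)} = \left(13 + O\right) 2 O = 2 O \left(13 + O\right)$)
$\left(\left(\frac{y{\left(-18 \right)}}{751} - 781\right) - 933\right) 1165 = \left(\left(\frac{2 \left(-18\right) \left(13 - 18\right)}{751} - 781\right) - 933\right) 1165 = \left(\left(2 \left(-18\right) \left(-5\right) \frac{1}{751} - 781\right) - 933\right) 1165 = \left(\left(180 \cdot \frac{1}{751} - 781\right) - 933\right) 1165 = \left(\left(\frac{180}{751} - 781\right) - 933\right) 1165 = \left(- \frac{586351}{751} - 933\right) 1165 = \left(- \frac{1287034}{751}\right) 1165 = - \frac{1499394610}{751}$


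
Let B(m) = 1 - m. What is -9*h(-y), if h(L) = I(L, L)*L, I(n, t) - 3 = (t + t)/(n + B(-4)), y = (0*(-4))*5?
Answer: 0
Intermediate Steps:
y = 0 (y = 0*5 = 0)
I(n, t) = 3 + 2*t/(5 + n) (I(n, t) = 3 + (t + t)/(n + (1 - 1*(-4))) = 3 + (2*t)/(n + (1 + 4)) = 3 + (2*t)/(n + 5) = 3 + (2*t)/(5 + n) = 3 + 2*t/(5 + n))
h(L) = L*(15 + 5*L)/(5 + L) (h(L) = ((15 + 2*L + 3*L)/(5 + L))*L = ((15 + 5*L)/(5 + L))*L = L*(15 + 5*L)/(5 + L))
-9*h(-y) = -45*(-1*0)*(3 - 1*0)/(5 - 1*0) = -45*0*(3 + 0)/(5 + 0) = -45*0*3/5 = -9*0 = 0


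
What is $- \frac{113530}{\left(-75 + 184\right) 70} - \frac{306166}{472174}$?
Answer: $- \frac{2797098040}{180134381} \approx -15.528$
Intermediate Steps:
$- \frac{113530}{\left(-75 + 184\right) 70} - \frac{306166}{472174} = - \frac{113530}{109 \cdot 70} - \frac{153083}{236087} = - \frac{113530}{7630} - \frac{153083}{236087} = \left(-113530\right) \frac{1}{7630} - \frac{153083}{236087} = - \frac{11353}{763} - \frac{153083}{236087} = - \frac{2797098040}{180134381}$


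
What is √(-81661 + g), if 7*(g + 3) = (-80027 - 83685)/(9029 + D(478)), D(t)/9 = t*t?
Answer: 8*I*√5443180947685790/2065385 ≈ 285.77*I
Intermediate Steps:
D(t) = 9*t² (D(t) = 9*(t*t) = 9*t²)
g = -43536797/14457695 (g = -3 + ((-80027 - 83685)/(9029 + 9*478²))/7 = -3 + (-163712/(9029 + 9*228484))/7 = -3 + (-163712/(9029 + 2056356))/7 = -3 + (-163712/2065385)/7 = -3 + (-163712*1/2065385)/7 = -3 + (⅐)*(-163712/2065385) = -3 - 163712/14457695 = -43536797/14457695 ≈ -3.0113)
√(-81661 + g) = √(-81661 - 43536797/14457695) = √(-1180673368192/14457695) = 8*I*√5443180947685790/2065385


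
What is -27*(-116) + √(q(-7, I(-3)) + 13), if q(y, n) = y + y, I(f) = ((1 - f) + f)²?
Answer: 3132 + I ≈ 3132.0 + 1.0*I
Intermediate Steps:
I(f) = 1 (I(f) = 1² = 1)
q(y, n) = 2*y
-27*(-116) + √(q(-7, I(-3)) + 13) = -27*(-116) + √(2*(-7) + 13) = 3132 + √(-14 + 13) = 3132 + √(-1) = 3132 + I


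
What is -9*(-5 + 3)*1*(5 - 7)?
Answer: -36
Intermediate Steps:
-9*(-5 + 3)*1*(5 - 7) = -9*(-2*1)*(-2) = -(-18)*(-2) = -9*4 = -36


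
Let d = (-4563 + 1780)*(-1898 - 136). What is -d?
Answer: -5660622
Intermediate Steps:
d = 5660622 (d = -2783*(-2034) = 5660622)
-d = -1*5660622 = -5660622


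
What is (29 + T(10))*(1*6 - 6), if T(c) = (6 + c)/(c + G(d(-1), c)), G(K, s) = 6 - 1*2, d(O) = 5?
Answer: 0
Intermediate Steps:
G(K, s) = 4 (G(K, s) = 6 - 2 = 4)
T(c) = (6 + c)/(4 + c) (T(c) = (6 + c)/(c + 4) = (6 + c)/(4 + c))
(29 + T(10))*(1*6 - 6) = (29 + (6 + 10)/(4 + 10))*(1*6 - 6) = (29 + 16/14)*(6 - 6) = (29 + (1/14)*16)*0 = (29 + 8/7)*0 = (211/7)*0 = 0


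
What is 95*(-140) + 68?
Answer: -13232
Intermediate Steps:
95*(-140) + 68 = -13300 + 68 = -13232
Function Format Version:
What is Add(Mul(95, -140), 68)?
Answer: -13232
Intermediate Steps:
Add(Mul(95, -140), 68) = Add(-13300, 68) = -13232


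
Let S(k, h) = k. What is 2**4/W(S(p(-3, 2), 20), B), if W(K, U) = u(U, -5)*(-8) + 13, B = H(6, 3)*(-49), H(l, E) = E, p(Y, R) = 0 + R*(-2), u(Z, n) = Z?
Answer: 16/1189 ≈ 0.013457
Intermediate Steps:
p(Y, R) = -2*R (p(Y, R) = 0 - 2*R = -2*R)
B = -147 (B = 3*(-49) = -147)
W(K, U) = 13 - 8*U (W(K, U) = U*(-8) + 13 = -8*U + 13 = 13 - 8*U)
2**4/W(S(p(-3, 2), 20), B) = 2**4/(13 - 8*(-147)) = 16/(13 + 1176) = 16/1189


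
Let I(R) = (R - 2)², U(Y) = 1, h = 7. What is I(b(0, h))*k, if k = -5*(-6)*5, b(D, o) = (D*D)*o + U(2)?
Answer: 150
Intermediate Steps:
b(D, o) = 1 + o*D² (b(D, o) = (D*D)*o + 1 = D²*o + 1 = o*D² + 1 = 1 + o*D²)
I(R) = (-2 + R)²
k = 150 (k = 30*5 = 150)
I(b(0, h))*k = (-2 + (1 + 7*0²))²*150 = (-2 + (1 + 7*0))²*150 = (-2 + (1 + 0))²*150 = (-2 + 1)²*150 = (-1)²*150 = 1*150 = 150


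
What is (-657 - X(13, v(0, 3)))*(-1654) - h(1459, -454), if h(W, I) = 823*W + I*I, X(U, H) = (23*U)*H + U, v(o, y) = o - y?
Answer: -1782331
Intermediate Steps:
X(U, H) = U + 23*H*U (X(U, H) = 23*H*U + U = U + 23*H*U)
h(W, I) = I² + 823*W (h(W, I) = 823*W + I² = I² + 823*W)
(-657 - X(13, v(0, 3)))*(-1654) - h(1459, -454) = (-657 - 13*(1 + 23*(0 - 1*3)))*(-1654) - ((-454)² + 823*1459) = (-657 - 13*(1 + 23*(0 - 3)))*(-1654) - (206116 + 1200757) = (-657 - 13*(1 + 23*(-3)))*(-1654) - 1*1406873 = (-657 - 13*(1 - 69))*(-1654) - 1406873 = (-657 - 13*(-68))*(-1654) - 1406873 = (-657 - 1*(-884))*(-1654) - 1406873 = (-657 + 884)*(-1654) - 1406873 = 227*(-1654) - 1406873 = -375458 - 1406873 = -1782331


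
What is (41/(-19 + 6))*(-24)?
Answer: 984/13 ≈ 75.692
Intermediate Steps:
(41/(-19 + 6))*(-24) = (41/(-13))*(-24) = -1/13*41*(-24) = -41/13*(-24) = 984/13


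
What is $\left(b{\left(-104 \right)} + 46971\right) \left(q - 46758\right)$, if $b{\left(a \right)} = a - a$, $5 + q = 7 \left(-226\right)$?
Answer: $-2270812995$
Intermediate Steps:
$q = -1587$ ($q = -5 + 7 \left(-226\right) = -5 - 1582 = -1587$)
$b{\left(a \right)} = 0$
$\left(b{\left(-104 \right)} + 46971\right) \left(q - 46758\right) = \left(0 + 46971\right) \left(-1587 - 46758\right) = 46971 \left(-1587 - 46758\right) = 46971 \left(-48345\right) = -2270812995$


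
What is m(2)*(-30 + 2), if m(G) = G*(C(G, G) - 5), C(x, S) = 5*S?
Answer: -280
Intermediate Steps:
m(G) = G*(-5 + 5*G) (m(G) = G*(5*G - 5) = G*(-5 + 5*G))
m(2)*(-30 + 2) = (5*2*(-1 + 2))*(-30 + 2) = (5*2*1)*(-28) = 10*(-28) = -280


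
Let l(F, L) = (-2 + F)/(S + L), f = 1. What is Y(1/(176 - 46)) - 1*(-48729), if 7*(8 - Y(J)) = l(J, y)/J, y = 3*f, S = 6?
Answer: 438670/9 ≈ 48741.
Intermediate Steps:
y = 3 (y = 3*1 = 3)
l(F, L) = (-2 + F)/(6 + L)
Y(J) = 8 - (-2/9 + J/9)/(7*J) (Y(J) = 8 - (-2 + J)/(6 + 3)/(7*J) = 8 - (-2 + J)/9/(7*J) = 8 - (-2/9 + J/9)/(7*J))
Y(1/(176 - 46)) - 1*(-48729) = (2 + 503/(176 - 46))/(63*(1/(176 - 46))) - 1*(-48729) = (2 + 503/130)/(63*(1/130)) + 48729 = (2 + 503*(1/130))/(63*(1/130)) + 48729 = (1/63)*130*(2 + 503/130) + 48729 = (1/63)*130*(763/130) + 48729 = 109/9 + 48729 = 438670/9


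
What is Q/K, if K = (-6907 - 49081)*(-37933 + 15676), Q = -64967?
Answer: -64967/1246124916 ≈ -5.2135e-5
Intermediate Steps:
K = 1246124916 (K = -55988*(-22257) = 1246124916)
Q/K = -64967/1246124916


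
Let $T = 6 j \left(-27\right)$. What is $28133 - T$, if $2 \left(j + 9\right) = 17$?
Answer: $28052$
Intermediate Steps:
$j = - \frac{1}{2}$ ($j = -9 + \frac{1}{2} \cdot 17 = -9 + \frac{17}{2} = - \frac{1}{2} \approx -0.5$)
$T = 81$ ($T = 6 \left(- \frac{1}{2}\right) \left(-27\right) = \left(-3\right) \left(-27\right) = 81$)
$28133 - T = 28133 - 81 = 28052$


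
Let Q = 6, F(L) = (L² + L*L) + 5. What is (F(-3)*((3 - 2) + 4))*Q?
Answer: 690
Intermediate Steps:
F(L) = 5 + 2*L² (F(L) = (L² + L²) + 5 = 2*L² + 5 = 5 + 2*L²)
(F(-3)*((3 - 2) + 4))*Q = ((5 + 2*(-3)²)*((3 - 2) + 4))*6 = ((5 + 2*9)*(1 + 4))*6 = ((5 + 18)*5)*6 = (23*5)*6 = 115*6 = 690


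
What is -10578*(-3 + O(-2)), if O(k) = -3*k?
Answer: -31734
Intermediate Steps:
-10578*(-3 + O(-2)) = -10578*(-3 - 3*(-2)) = -10578*(-3 + 6) = -10578*3 = -1763*18 = -31734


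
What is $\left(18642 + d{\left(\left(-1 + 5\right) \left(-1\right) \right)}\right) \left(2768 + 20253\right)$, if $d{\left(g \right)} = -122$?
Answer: $426348920$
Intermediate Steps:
$\left(18642 + d{\left(\left(-1 + 5\right) \left(-1\right) \right)}\right) \left(2768 + 20253\right) = \left(18642 - 122\right) \left(2768 + 20253\right) = 18520 \cdot 23021 = 426348920$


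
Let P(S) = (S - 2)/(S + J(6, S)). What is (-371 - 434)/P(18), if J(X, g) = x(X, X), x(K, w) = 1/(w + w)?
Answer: -174685/192 ≈ -909.82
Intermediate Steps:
x(K, w) = 1/(2*w)
J(X, g) = 1/(2*X)
P(S) = (-2 + S)/(1/12 + S) (P(S) = (S - 2)/(S + (1/2)/6) = (-2 + S)/(S + (1/2)*(1/6)) = (-2 + S)/(S + 1/12) = (-2 + S)/(1/12 + S))
(-371 - 434)/P(18) = (-371 - 434)/((12*(-2 + 18)/(1 + 12*18))) = -805/(12*16/(1 + 216)) = -805/(12*16/217) = -805/(12*(1/217)*16) = -805/192/217 = -805*217/192 = -174685/192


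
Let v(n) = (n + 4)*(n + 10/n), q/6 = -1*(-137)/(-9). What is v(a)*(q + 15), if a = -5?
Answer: -1603/3 ≈ -534.33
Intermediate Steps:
q = -274/3 (q = 6*(-1*(-137)/(-9)) = 6*(137*(-⅑)) = 6*(-137/9) = -274/3 ≈ -91.333)
v(n) = (4 + n)*(n + 10/n)
v(a)*(q + 15) = (10 + (-5)² + 4*(-5) + 40/(-5))*(-274/3 + 15) = (10 + 25 - 20 + 40*(-⅕))*(-229/3) = (10 + 25 - 20 - 8)*(-229/3) = 7*(-229/3) = -1603/3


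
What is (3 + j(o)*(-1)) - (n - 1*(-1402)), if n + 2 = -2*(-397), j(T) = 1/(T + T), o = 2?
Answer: -8765/4 ≈ -2191.3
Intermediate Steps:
j(T) = 1/(2*T)
n = 792 (n = -2 - 2*(-397) = -2 + 794 = 792)
(3 + j(o)*(-1)) - (n - 1*(-1402)) = (3 + ((½)/2)*(-1)) - (792 - 1*(-1402)) = (3 + ((½)*(½))*(-1)) - (792 + 1402) = (3 + (¼)*(-1)) - 1*2194 = (3 - ¼) - 2194 = 11/4 - 2194 = -8765/4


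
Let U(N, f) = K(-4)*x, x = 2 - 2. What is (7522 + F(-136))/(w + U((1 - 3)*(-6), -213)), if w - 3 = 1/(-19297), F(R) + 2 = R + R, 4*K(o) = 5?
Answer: 69932328/28945 ≈ 2416.0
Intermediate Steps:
K(o) = 5/4 (K(o) = (1/4)*5 = 5/4)
F(R) = -2 + 2*R (F(R) = -2 + (R + R) = -2 + 2*R)
x = 0
w = 57890/19297 (w = 3 + 1/(-19297) = 3 - 1/19297 = 57890/19297 ≈ 2.9999)
U(N, f) = 0 (U(N, f) = (5/4)*0 = 0)
(7522 + F(-136))/(w + U((1 - 3)*(-6), -213)) = (7522 + (-2 + 2*(-136)))/(57890/19297 + 0) = (7522 + (-2 - 272))/(57890/19297) = (7522 - 274)*(19297/57890) = 7248*(19297/57890) = 69932328/28945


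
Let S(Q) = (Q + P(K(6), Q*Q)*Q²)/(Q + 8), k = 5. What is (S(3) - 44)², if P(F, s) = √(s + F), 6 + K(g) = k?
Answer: 232009/121 - 17316*√2/121 ≈ 1715.0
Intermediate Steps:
K(g) = -1 (K(g) = -6 + 5 = -1)
P(F, s) = √(F + s)
S(Q) = (Q + Q²*√(-1 + Q²))/(8 + Q) (S(Q) = (Q + √(-1 + Q*Q)*Q²)/(Q + 8) = (Q + √(-1 + Q²)*Q²)/(8 + Q) = (Q + Q²*√(-1 + Q²))/(8 + Q))
(S(3) - 44)² = (3*(1 + 3*√(-1 + 3²))/(8 + 3) - 44)² = (3*(1 + 3*√(-1 + 9))/11 - 44)² = (3*(1/11)*(1 + 3*√8) - 44)² = (3*(1/11)*(1 + 3*(2*√2)) - 44)² = (3*(1/11)*(1 + 6*√2) - 44)² = ((3/11 + 18*√2/11) - 44)² = (-481/11 + 18*√2/11)²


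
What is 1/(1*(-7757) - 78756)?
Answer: -1/86513 ≈ -1.1559e-5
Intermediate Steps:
1/(1*(-7757) - 78756) = 1/(-7757 - 78756) = 1/(-86513) = -1/86513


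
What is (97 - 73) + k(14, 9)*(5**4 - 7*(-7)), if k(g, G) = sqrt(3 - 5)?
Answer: 24 + 674*I*sqrt(2) ≈ 24.0 + 953.18*I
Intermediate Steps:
k(g, G) = I*sqrt(2) (k(g, G) = sqrt(-2) = I*sqrt(2))
(97 - 73) + k(14, 9)*(5**4 - 7*(-7)) = (97 - 73) + (I*sqrt(2))*(5**4 - 7*(-7)) = 24 + (I*sqrt(2))*(625 + 49) = 24 + (I*sqrt(2))*674 = 24 + 674*I*sqrt(2)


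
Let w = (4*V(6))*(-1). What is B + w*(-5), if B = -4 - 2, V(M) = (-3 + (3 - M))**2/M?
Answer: 114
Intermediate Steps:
V(M) = M (V(M) = (-M)**2/M = M**2/M = M)
B = -6
w = -24 (w = (4*6)*(-1) = 24*(-1) = -24)
B + w*(-5) = -6 - 24*(-5) = -6 + 120 = 114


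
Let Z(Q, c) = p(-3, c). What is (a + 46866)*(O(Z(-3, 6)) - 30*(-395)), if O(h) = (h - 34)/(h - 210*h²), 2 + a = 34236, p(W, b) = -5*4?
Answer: 4037308253970/4201 ≈ 9.6104e+8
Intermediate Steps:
p(W, b) = -20
Z(Q, c) = -20
a = 34234 (a = -2 + 34236 = 34234)
O(h) = (-34 + h)/(h - 210*h²)
(a + 46866)*(O(Z(-3, 6)) - 30*(-395)) = (34234 + 46866)*((34 - 1*(-20))/((-20)*(-1 + 210*(-20))) - 30*(-395)) = 81100*(-(34 + 20)/(20*(-1 - 4200)) + 11850) = 81100*(-1/20*54/(-4201) + 11850) = 81100*(-1/20*(-1/4201)*54 + 11850) = 81100*(27/42010 + 11850) = 81100*(497818527/42010) = 4037308253970/4201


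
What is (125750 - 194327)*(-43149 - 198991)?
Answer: 16605234780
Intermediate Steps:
(125750 - 194327)*(-43149 - 198991) = -68577*(-242140) = 16605234780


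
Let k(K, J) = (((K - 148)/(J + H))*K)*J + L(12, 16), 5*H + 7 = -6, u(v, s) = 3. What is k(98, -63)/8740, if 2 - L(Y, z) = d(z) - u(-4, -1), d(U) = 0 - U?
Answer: -384153/716680 ≈ -0.53602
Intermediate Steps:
H = -13/5 (H = -7/5 + (⅕)*(-6) = -7/5 - 6/5 = -13/5 ≈ -2.6000)
d(U) = -U
L(Y, z) = 5 + z (L(Y, z) = 2 - (-z - 1*3) = 2 - (-z - 3) = 2 - (-3 - z) = 2 + (3 + z) = 5 + z)
k(K, J) = 21 + J*K*(-148 + K)/(-13/5 + J) (k(K, J) = (((K - 148)/(J - 13/5))*K)*J + (5 + 16) = (((-148 + K)/(-13/5 + J))*K)*J + 21 = (K*(-148 + K)/(-13/5 + J))*J + 21 = J*K*(-148 + K)/(-13/5 + J) + 21 = 21 + J*K*(-148 + K)/(-13/5 + J))
k(98, -63)/8740 = ((-273 + 105*(-63) - 740*(-63)*98 + 5*(-63)*98²)/(-13 + 5*(-63)))/8740 = ((-273 - 6615 + 4568760 + 5*(-63)*9604)/(-13 - 315))*(1/8740) = ((-273 - 6615 + 4568760 - 3025260)/(-328))*(1/8740) = -1/328*1536612*(1/8740) = -384153/82*1/8740 = -384153/716680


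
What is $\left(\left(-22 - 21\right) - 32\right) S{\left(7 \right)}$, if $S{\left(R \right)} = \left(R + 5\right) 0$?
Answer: $0$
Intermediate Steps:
$S{\left(R \right)} = 0$ ($S{\left(R \right)} = \left(5 + R\right) 0 = 0$)
$\left(\left(-22 - 21\right) - 32\right) S{\left(7 \right)} = \left(\left(-22 - 21\right) - 32\right) 0 = \left(-43 - 32\right) 0 = \left(-75\right) 0 = 0$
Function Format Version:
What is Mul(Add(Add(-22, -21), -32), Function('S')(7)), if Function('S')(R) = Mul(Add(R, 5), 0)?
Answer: 0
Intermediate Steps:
Function('S')(R) = 0 (Function('S')(R) = Mul(Add(5, R), 0) = 0)
Mul(Add(Add(-22, -21), -32), Function('S')(7)) = Mul(Add(Add(-22, -21), -32), 0) = Mul(Add(-43, -32), 0) = Mul(-75, 0) = 0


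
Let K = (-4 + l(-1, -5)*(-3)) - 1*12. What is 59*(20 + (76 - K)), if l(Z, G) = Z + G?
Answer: 5546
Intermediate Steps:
l(Z, G) = G + Z
K = 2 (K = (-4 + (-5 - 1)*(-3)) - 1*12 = (-4 - 6*(-3)) - 12 = (-4 + 18) - 12 = 14 - 12 = 2)
59*(20 + (76 - K)) = 59*(20 + (76 - 1*2)) = 59*(20 + (76 - 2)) = 59*(20 + 74) = 59*94 = 5546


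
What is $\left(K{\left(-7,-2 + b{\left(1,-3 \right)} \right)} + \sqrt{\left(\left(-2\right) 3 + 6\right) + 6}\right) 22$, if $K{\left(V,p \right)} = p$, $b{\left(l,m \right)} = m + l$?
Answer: $-88 + 22 \sqrt{6} \approx -34.111$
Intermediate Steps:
$b{\left(l,m \right)} = l + m$
$\left(K{\left(-7,-2 + b{\left(1,-3 \right)} \right)} + \sqrt{\left(\left(-2\right) 3 + 6\right) + 6}\right) 22 = \left(\left(-2 + \left(1 - 3\right)\right) + \sqrt{\left(\left(-2\right) 3 + 6\right) + 6}\right) 22 = \left(\left(-2 - 2\right) + \sqrt{\left(-6 + 6\right) + 6}\right) 22 = \left(-4 + \sqrt{0 + 6}\right) 22 = \left(-4 + \sqrt{6}\right) 22 = -88 + 22 \sqrt{6}$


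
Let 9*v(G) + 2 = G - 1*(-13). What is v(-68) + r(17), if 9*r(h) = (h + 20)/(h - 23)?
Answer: -379/54 ≈ -7.0185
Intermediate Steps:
r(h) = (20 + h)/(9*(-23 + h)) (r(h) = ((h + 20)/(h - 23))/9 = ((20 + h)/(-23 + h))/9 = (20 + h)/(9*(-23 + h)))
v(G) = 11/9 + G/9 (v(G) = -2/9 + (G - 1*(-13))/9 = -2/9 + (G + 13)/9 = -2/9 + (13 + G)/9 = -2/9 + (13/9 + G/9) = 11/9 + G/9)
v(-68) + r(17) = (11/9 + (1/9)*(-68)) + (20 + 17)/(9*(-23 + 17)) = (11/9 - 68/9) + (1/9)*37/(-6) = -19/3 + (1/9)*(-1/6)*37 = -19/3 - 37/54 = -379/54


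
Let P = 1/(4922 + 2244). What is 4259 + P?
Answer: 30519995/7166 ≈ 4259.0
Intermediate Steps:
P = 1/7166 ≈ 0.00013955
4259 + P = 4259 + 1/7166 = 30519995/7166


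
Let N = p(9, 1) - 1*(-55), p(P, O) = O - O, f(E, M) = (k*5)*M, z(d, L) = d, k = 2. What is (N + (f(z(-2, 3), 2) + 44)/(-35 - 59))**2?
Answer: 6517809/2209 ≈ 2950.6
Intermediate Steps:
f(E, M) = 10*M (f(E, M) = (2*5)*M = 10*M)
p(P, O) = 0
N = 55 (N = 0 - 1*(-55) = 0 + 55 = 55)
(N + (f(z(-2, 3), 2) + 44)/(-35 - 59))**2 = (55 + (10*2 + 44)/(-35 - 59))**2 = (55 + (20 + 44)/(-94))**2 = (55 + 64*(-1/94))**2 = (55 - 32/47)**2 = (2553/47)**2 = 6517809/2209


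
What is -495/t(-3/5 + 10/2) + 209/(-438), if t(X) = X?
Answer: -24742/219 ≈ -112.98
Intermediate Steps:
-495/t(-3/5 + 10/2) + 209/(-438) = -495/(-3/5 + 10/2) + 209/(-438) = -495/(-3*⅕ + 10*(½)) + 209*(-1/438) = -495/(-⅗ + 5) - 209/438 = -495/22/5 - 209/438 = -495*5/22 - 209/438 = -225/2 - 209/438 = -24742/219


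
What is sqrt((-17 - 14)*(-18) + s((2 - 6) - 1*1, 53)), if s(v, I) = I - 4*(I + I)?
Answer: sqrt(187) ≈ 13.675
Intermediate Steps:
s(v, I) = -7*I (s(v, I) = I - 8*I = -7*I)
sqrt((-17 - 14)*(-18) + s((2 - 6) - 1*1, 53)) = sqrt((-17 - 14)*(-18) - 7*53) = sqrt(-31*(-18) - 371) = sqrt(558 - 371) = sqrt(187)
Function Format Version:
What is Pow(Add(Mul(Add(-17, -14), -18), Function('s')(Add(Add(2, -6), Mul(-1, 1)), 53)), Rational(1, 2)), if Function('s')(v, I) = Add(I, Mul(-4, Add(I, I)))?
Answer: Pow(187, Rational(1, 2)) ≈ 13.675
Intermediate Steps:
Function('s')(v, I) = Mul(-7, I) (Function('s')(v, I) = Add(I, Mul(-4, Mul(2, I))) = Add(I, Mul(-8, I)) = Mul(-7, I))
Pow(Add(Mul(Add(-17, -14), -18), Function('s')(Add(Add(2, -6), Mul(-1, 1)), 53)), Rational(1, 2)) = Pow(Add(Mul(Add(-17, -14), -18), Mul(-7, 53)), Rational(1, 2)) = Pow(Add(Mul(-31, -18), -371), Rational(1, 2)) = Pow(Add(558, -371), Rational(1, 2)) = Pow(187, Rational(1, 2))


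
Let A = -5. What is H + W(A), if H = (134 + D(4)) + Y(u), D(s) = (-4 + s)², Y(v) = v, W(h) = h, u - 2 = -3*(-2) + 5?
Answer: 142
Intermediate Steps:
u = 13 (u = 2 + (-3*(-2) + 5) = 2 + (6 + 5) = 2 + 11 = 13)
H = 147 (H = (134 + (-4 + 4)²) + 13 = (134 + 0²) + 13 = (134 + 0) + 13 = 134 + 13 = 147)
H + W(A) = 147 - 5 = 142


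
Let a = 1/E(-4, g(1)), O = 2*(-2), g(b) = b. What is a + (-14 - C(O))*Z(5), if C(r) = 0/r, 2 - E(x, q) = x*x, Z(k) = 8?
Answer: -1569/14 ≈ -112.07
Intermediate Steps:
E(x, q) = 2 - x**2 (E(x, q) = 2 - x*x = 2 - x**2)
O = -4
C(r) = 0
a = -1/14 (a = 1/(2 - 1*(-4)**2) = 1/(2 - 1*16) = 1/(2 - 16) = 1/(-14) = -1/14 ≈ -0.071429)
a + (-14 - C(O))*Z(5) = -1/14 + (-14 - 1*0)*8 = -1/14 + (-14 + 0)*8 = -1/14 - 14*8 = -1/14 - 112 = -1569/14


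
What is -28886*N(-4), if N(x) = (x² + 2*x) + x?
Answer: -115544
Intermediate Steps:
N(x) = x² + 3*x
-28886*N(-4) = -(-115544)*(3 - 4) = -(-115544)*(-1) = -28886*4 = -115544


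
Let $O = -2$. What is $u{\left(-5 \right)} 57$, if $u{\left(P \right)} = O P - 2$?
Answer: $456$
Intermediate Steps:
$u{\left(P \right)} = -2 - 2 P$ ($u{\left(P \right)} = - 2 P - 2 = -2 - 2 P$)
$u{\left(-5 \right)} 57 = \left(-2 - -10\right) 57 = \left(-2 + 10\right) 57 = 8 \cdot 57 = 456$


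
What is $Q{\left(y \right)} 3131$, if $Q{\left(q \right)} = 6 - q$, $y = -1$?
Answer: $21917$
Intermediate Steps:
$Q{\left(y \right)} 3131 = \left(6 - -1\right) 3131 = \left(6 + 1\right) 3131 = 7 \cdot 3131 = 21917$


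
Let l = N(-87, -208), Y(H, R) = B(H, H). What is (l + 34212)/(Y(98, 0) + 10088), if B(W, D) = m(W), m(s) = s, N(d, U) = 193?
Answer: 34405/10186 ≈ 3.3777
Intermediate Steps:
B(W, D) = W
Y(H, R) = H
l = 193
(l + 34212)/(Y(98, 0) + 10088) = (193 + 34212)/(98 + 10088) = 34405/10186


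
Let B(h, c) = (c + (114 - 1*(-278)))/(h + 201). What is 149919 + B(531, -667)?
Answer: 109740433/732 ≈ 1.4992e+5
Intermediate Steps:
B(h, c) = (392 + c)/(201 + h) (B(h, c) = (c + (114 + 278))/(201 + h) = (c + 392)/(201 + h) = (392 + c)/(201 + h))
149919 + B(531, -667) = 149919 + (392 - 667)/(201 + 531) = 149919 - 275/732 = 109740433/732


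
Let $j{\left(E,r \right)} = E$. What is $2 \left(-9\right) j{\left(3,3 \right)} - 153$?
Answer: $-207$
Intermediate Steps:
$2 \left(-9\right) j{\left(3,3 \right)} - 153 = 2 \left(-9\right) 3 - 153 = \left(-18\right) 3 - 153 = -54 - 153 = -207$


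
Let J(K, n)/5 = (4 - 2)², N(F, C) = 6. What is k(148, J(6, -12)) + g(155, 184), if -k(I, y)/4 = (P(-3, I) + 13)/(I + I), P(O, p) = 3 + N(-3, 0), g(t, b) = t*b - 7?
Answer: 1054970/37 ≈ 28513.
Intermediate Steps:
g(t, b) = -7 + b*t (g(t, b) = b*t - 7 = -7 + b*t)
J(K, n) = 20 (J(K, n) = 5*(4 - 2)² = 5*2² = 5*4 = 20)
P(O, p) = 9 (P(O, p) = 3 + 6 = 9)
k(I, y) = -44/I (k(I, y) = -4*(9 + 13)/(I + I) = -88/(2*I) = -88*1/(2*I) = -44/I)
k(148, J(6, -12)) + g(155, 184) = -44/148 + (-7 + 184*155) = -44*1/148 + (-7 + 28520) = -11/37 + 28513 = 1054970/37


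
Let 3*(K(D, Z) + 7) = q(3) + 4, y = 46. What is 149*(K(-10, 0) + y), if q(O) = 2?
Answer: 6109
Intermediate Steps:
K(D, Z) = -5 (K(D, Z) = -7 + (2 + 4)/3 = -7 + (1/3)*6 = -7 + 2 = -5)
149*(K(-10, 0) + y) = 149*(-5 + 46) = 149*41 = 6109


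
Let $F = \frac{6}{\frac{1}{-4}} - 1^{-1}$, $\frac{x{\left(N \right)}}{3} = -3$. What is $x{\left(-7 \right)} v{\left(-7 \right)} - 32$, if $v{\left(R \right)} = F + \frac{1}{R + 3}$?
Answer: $\frac{781}{4} \approx 195.25$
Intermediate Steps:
$x{\left(N \right)} = -9$ ($x{\left(N \right)} = 3 \left(-3\right) = -9$)
$F = -25$ ($F = \frac{6}{- \frac{1}{4}} - 1 = 6 \left(-4\right) - 1 = -24 - 1 = -25$)
$v{\left(R \right)} = -25 + \frac{1}{3 + R}$ ($v{\left(R \right)} = -25 + \frac{1}{R + 3} = -25 + \frac{1}{3 + R}$)
$x{\left(-7 \right)} v{\left(-7 \right)} - 32 = - 9 \frac{-74 - -175}{3 - 7} - 32 = - 9 \frac{-74 + 175}{-4} - 32 = - 9 \left(\left(- \frac{1}{4}\right) 101\right) - 32 = \left(-9\right) \left(- \frac{101}{4}\right) - 32 = \frac{909}{4} - 32 = \frac{781}{4}$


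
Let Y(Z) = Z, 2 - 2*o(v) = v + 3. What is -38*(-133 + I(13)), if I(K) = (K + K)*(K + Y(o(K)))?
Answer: -874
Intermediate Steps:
o(v) = -½ - v/2 (o(v) = 1 - (v + 3)/2 = 1 - (3 + v)/2 = 1 + (-3/2 - v/2) = -½ - v/2)
I(K) = 2*K*(-½ + K/2) (I(K) = (K + K)*(K + (-½ - K/2)) = (2*K)*(-½ + K/2) = 2*K*(-½ + K/2))
-38*(-133 + I(13)) = -38*(-133 + 13*(-1 + 13)) = -38*(-133 + 13*12) = -38*(-133 + 156) = -38*23 = -874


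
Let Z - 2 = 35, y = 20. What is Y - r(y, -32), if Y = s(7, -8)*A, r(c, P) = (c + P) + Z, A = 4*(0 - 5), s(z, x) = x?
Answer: 135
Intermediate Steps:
Z = 37 (Z = 2 + 35 = 37)
A = -20 (A = 4*(-5) = -20)
r(c, P) = 37 + P + c (r(c, P) = (c + P) + 37 = (P + c) + 37 = 37 + P + c)
Y = 160 (Y = -8*(-20) = 160)
Y - r(y, -32) = 160 - (37 - 32 + 20) = 160 - 1*25 = 160 - 25 = 135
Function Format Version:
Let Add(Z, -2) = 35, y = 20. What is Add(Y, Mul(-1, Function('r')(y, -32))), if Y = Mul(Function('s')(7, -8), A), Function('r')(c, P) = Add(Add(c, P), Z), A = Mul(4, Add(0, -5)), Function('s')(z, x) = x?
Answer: 135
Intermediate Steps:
Z = 37 (Z = Add(2, 35) = 37)
A = -20 (A = Mul(4, -5) = -20)
Function('r')(c, P) = Add(37, P, c) (Function('r')(c, P) = Add(Add(c, P), 37) = Add(Add(P, c), 37) = Add(37, P, c))
Y = 160 (Y = Mul(-8, -20) = 160)
Add(Y, Mul(-1, Function('r')(y, -32))) = Add(160, Mul(-1, Add(37, -32, 20))) = Add(160, Mul(-1, 25)) = Add(160, -25) = 135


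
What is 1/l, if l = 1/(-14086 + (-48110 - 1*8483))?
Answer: -70679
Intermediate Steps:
l = -1/70679 (l = 1/(-14086 + (-48110 - 8483)) = 1/(-14086 - 56593) = 1/(-70679) = -1/70679 ≈ -1.4148e-5)
1/l = 1/(-1/70679) = -70679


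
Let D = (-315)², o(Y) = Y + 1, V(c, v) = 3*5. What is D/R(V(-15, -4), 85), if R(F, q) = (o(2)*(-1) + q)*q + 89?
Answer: 33075/2353 ≈ 14.057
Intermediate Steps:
V(c, v) = 15
o(Y) = 1 + Y
R(F, q) = 89 + q*(-3 + q) (R(F, q) = ((1 + 2)*(-1) + q)*q + 89 = (3*(-1) + q)*q + 89 = (-3 + q)*q + 89 = q*(-3 + q) + 89 = 89 + q*(-3 + q))
D = 99225
D/R(V(-15, -4), 85) = 99225/(89 + 85² - 3*85) = 99225/(89 + 7225 - 255) = 99225/7059 = 99225*(1/7059) = 33075/2353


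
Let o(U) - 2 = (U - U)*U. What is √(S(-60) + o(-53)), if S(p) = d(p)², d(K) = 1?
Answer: √3 ≈ 1.7320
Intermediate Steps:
o(U) = 2 (o(U) = 2 + (U - U)*U = 2 + 0*U = 2 + 0 = 2)
S(p) = 1 (S(p) = 1² = 1)
√(S(-60) + o(-53)) = √(1 + 2) = √3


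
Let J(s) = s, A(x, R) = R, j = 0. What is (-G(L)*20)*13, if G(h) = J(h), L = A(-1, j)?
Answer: 0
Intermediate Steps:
L = 0
G(h) = h
(-G(L)*20)*13 = (-1*0*20)*13 = (0*20)*13 = 0*13 = 0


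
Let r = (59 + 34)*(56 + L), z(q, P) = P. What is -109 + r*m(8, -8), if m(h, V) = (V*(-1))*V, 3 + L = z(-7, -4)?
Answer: -291757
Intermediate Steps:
L = -7 (L = -3 - 4 = -7)
m(h, V) = -V² (m(h, V) = (-V)*V = -V²)
r = 4557 (r = (59 + 34)*(56 - 7) = 93*49 = 4557)
-109 + r*m(8, -8) = -109 + 4557*(-1*(-8)²) = -109 + 4557*(-1*64) = -109 + 4557*(-64) = -109 - 291648 = -291757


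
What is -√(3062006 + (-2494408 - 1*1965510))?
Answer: -2*I*√349478 ≈ -1182.3*I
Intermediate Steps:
-√(3062006 + (-2494408 - 1*1965510)) = -√(3062006 + (-2494408 - 1965510)) = -√(3062006 - 4459918) = -√(-1397912) = -2*I*√349478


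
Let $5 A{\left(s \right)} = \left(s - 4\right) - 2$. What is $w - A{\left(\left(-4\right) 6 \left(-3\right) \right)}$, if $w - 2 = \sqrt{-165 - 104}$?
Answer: $- \frac{56}{5} + i \sqrt{269} \approx -11.2 + 16.401 i$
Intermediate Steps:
$w = 2 + i \sqrt{269}$ ($w = 2 + \sqrt{-165 - 104} = 2 + \sqrt{-269} = 2 + i \sqrt{269} \approx 2.0 + 16.401 i$)
$A{\left(s \right)} = - \frac{6}{5} + \frac{s}{5}$ ($A{\left(s \right)} = \frac{\left(s - 4\right) - 2}{5} = \frac{\left(-4 + s\right) - 2}{5} = \frac{-6 + s}{5} = - \frac{6}{5} + \frac{s}{5}$)
$w - A{\left(\left(-4\right) 6 \left(-3\right) \right)} = \left(2 + i \sqrt{269}\right) - \left(- \frac{6}{5} + \frac{\left(-4\right) 6 \left(-3\right)}{5}\right) = \left(2 + i \sqrt{269}\right) - \left(- \frac{6}{5} + \frac{\left(-24\right) \left(-3\right)}{5}\right) = \left(2 + i \sqrt{269}\right) - \left(- \frac{6}{5} + \frac{1}{5} \cdot 72\right) = \left(2 + i \sqrt{269}\right) - \left(- \frac{6}{5} + \frac{72}{5}\right) = \left(2 + i \sqrt{269}\right) - \frac{66}{5} = - \frac{56}{5} + i \sqrt{269}$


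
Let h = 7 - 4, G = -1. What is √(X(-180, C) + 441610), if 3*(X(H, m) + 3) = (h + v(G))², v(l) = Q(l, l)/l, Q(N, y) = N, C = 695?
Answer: √3974511/3 ≈ 664.54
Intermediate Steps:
v(l) = 1 (v(l) = l/l = 1)
h = 3
X(H, m) = 7/3 (X(H, m) = -3 + (3 + 1)²/3 = -3 + (⅓)*4² = -3 + (⅓)*16 = -3 + 16/3 = 7/3)
√(X(-180, C) + 441610) = √(7/3 + 441610) = √(1324837/3) = √3974511/3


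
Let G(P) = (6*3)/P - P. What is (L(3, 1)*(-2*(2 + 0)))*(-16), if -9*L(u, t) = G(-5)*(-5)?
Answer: 448/9 ≈ 49.778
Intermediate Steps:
G(P) = -P + 18/P (G(P) = 18/P - P = -P + 18/P)
L(u, t) = 7/9 (L(u, t) = -(-1*(-5) + 18/(-5))*(-5)/9 = -(5 + 18*(-⅕))*(-5)/9 = -(5 - 18/5)*(-5)/9 = -7*(-5)/45 = -⅑*(-7) = 7/9)
(L(3, 1)*(-2*(2 + 0)))*(-16) = (7*(-2*(2 + 0))/9)*(-16) = (7*(-2*2)/9)*(-16) = ((7/9)*(-4))*(-16) = -28/9*(-16) = 448/9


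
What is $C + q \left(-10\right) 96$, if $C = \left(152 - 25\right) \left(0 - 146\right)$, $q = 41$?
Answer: $-57902$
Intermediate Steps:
$C = -18542$ ($C = 127 \left(-146\right) = -18542$)
$C + q \left(-10\right) 96 = -18542 + 41 \left(-10\right) 96 = -18542 - 39360 = -57902$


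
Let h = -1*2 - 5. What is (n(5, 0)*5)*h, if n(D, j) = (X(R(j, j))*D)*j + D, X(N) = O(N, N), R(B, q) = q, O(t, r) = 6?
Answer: -175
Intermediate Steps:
X(N) = 6
h = -7 (h = -2 - 5 = -7)
n(D, j) = D + 6*D*j (n(D, j) = (6*D)*j + D = 6*D*j + D = D + 6*D*j)
(n(5, 0)*5)*h = ((5*(1 + 6*0))*5)*(-7) = ((5*(1 + 0))*5)*(-7) = ((5*1)*5)*(-7) = (5*5)*(-7) = 25*(-7) = -175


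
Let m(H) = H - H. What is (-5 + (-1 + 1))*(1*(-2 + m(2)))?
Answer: 10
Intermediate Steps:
m(H) = 0
(-5 + (-1 + 1))*(1*(-2 + m(2))) = (-5 + (-1 + 1))*(1*(-2 + 0)) = (-5 + 0)*(1*(-2)) = -5*(-2) = 10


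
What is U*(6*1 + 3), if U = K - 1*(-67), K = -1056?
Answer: -8901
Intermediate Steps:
U = -989 (U = -1056 - 1*(-67) = -1056 + 67 = -989)
U*(6*1 + 3) = -989*(6*1 + 3) = -989*(6 + 3) = -989*9 = -8901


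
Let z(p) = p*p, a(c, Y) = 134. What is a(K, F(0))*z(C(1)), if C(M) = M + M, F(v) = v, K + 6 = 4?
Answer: 536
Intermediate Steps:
K = -2 (K = -6 + 4 = -2)
C(M) = 2*M
z(p) = p**2
a(K, F(0))*z(C(1)) = 134*(2*1)**2 = 134*2**2 = 134*4 = 536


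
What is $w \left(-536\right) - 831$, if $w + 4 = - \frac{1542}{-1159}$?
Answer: $\frac{695255}{1159} \approx 599.88$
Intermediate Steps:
$w = - \frac{3094}{1159}$ ($w = -4 - \frac{1542}{-1159} = -4 - - \frac{1542}{1159} = -4 + \frac{1542}{1159} = - \frac{3094}{1159} \approx -2.6695$)
$w \left(-536\right) - 831 = \left(- \frac{3094}{1159}\right) \left(-536\right) - 831 = \frac{1658384}{1159} - 831 = \frac{695255}{1159}$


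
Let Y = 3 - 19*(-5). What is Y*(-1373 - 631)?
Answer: -196392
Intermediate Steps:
Y = 98 (Y = 3 + 95 = 98)
Y*(-1373 - 631) = 98*(-1373 - 631) = 98*(-2004) = -196392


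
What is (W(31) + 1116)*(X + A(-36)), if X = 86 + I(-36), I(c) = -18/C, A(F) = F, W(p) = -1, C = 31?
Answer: 1708180/31 ≈ 55103.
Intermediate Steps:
I(c) = -18/31
X = 2648/31 (X = 86 - 18/31 = 2648/31 ≈ 85.419)
(W(31) + 1116)*(X + A(-36)) = (-1 + 1116)*(2648/31 - 36) = 1115*(1532/31) = 1708180/31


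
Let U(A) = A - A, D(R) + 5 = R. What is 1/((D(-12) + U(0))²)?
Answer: 1/289 ≈ 0.0034602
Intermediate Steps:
D(R) = -5 + R
U(A) = 0
1/((D(-12) + U(0))²) = 1/(((-5 - 12) + 0)²) = 1/((-17 + 0)²) = 1/((-17)²) = 1/289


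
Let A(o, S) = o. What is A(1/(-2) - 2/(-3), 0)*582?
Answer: 97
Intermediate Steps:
A(1/(-2) - 2/(-3), 0)*582 = (1/(-2) - 2/(-3))*582 = (1*(-1/2) - 2*(-1/3))*582 = (-1/2 + 2/3)*582 = (1/6)*582 = 97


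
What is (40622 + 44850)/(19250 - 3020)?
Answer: 42736/8115 ≈ 5.2663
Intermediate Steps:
(40622 + 44850)/(19250 - 3020) = 85472/16230 = 85472*(1/16230) = 42736/8115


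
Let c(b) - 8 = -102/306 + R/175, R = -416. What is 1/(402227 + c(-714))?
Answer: 525/211171952 ≈ 2.4861e-6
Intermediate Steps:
c(b) = 2777/525 (c(b) = 8 + (-102/306 - 416/175) = 8 + (-102*1/306 - 416*1/175) = 8 + (-⅓ - 416/175) = 8 - 1423/525 = 2777/525)
1/(402227 + c(-714)) = 1/(402227 + 2777/525) = 1/(211171952/525) = 525/211171952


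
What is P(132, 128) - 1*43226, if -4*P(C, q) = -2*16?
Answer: -43218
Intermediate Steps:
P(C, q) = 8 (P(C, q) = -(-1)*16/2 = -¼*(-32) = 8)
P(132, 128) - 1*43226 = 8 - 1*43226 = 8 - 43226 = -43218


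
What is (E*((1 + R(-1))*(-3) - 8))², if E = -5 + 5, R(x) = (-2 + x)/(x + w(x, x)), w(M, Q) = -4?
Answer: 0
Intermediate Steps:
R(x) = (-2 + x)/(-4 + x) (R(x) = (-2 + x)/(x - 4) = (-2 + x)/(-4 + x))
E = 0
(E*((1 + R(-1))*(-3) - 8))² = (0*((1 + (-2 - 1)/(-4 - 1))*(-3) - 8))² = (0*((1 - 3/(-5))*(-3) - 8))² = (0*((1 - ⅕*(-3))*(-3) - 8))² = (0*((1 + ⅗)*(-3) - 8))² = (0*((8/5)*(-3) - 8))² = (0*(-24/5 - 8))² = (0*(-64/5))² = 0² = 0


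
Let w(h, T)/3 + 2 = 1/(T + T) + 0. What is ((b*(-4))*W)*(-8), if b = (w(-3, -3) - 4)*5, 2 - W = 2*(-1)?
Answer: -6720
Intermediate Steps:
W = 4 (W = 2 - 2*(-1) = 2 - 1*(-2) = 2 + 2 = 4)
w(h, T) = -6 + 3/(2*T) (w(h, T) = -6 + 3*(1/(T + T) + 0) = -6 + 3*(1/(2*T) + 0) = -6 + 3*(1/(2*T)) = -6 + 3/(2*T))
b = -105/2 (b = ((-6 + (3/2)/(-3)) - 4)*5 = ((-6 + (3/2)*(-⅓)) - 4)*5 = ((-6 - ½) - 4)*5 = (-13/2 - 4)*5 = -21/2*5 = -105/2 ≈ -52.500)
((b*(-4))*W)*(-8) = (-105/2*(-4)*4)*(-8) = (210*4)*(-8) = 840*(-8) = -6720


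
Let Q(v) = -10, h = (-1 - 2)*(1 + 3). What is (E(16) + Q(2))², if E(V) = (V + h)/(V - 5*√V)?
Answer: 121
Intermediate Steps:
h = -12 (h = -3*4 = -12)
E(V) = (-12 + V)/(V - 5*√V) (E(V) = (V - 12)/(V - 5*√V) = (-12 + V)/(V - 5*√V))
(E(16) + Q(2))² = ((12 - 1*16)/(-1*16 + 5*√16) - 10)² = ((12 - 16)/(-16 + 5*4) - 10)² = (-4/(-16 + 20) - 10)² = (-4/4 - 10)² = ((¼)*(-4) - 10)² = (-1 - 10)² = (-11)² = 121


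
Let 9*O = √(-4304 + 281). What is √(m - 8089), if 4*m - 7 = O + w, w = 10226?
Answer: √(-199107 + 3*I*√447)/6 ≈ 0.011845 + 74.369*I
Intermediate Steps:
O = I*√447/3 (O = √(-4304 + 281)/9 = √(-4023)/9 = (3*I*√447)/9 = I*√447/3 ≈ 7.0475*I)
m = 10233/4 + I*√447/12 (m = 7/4 + (I*√447/3 + 10226)/4 = 7/4 + (10226 + I*√447/3)/4 = 7/4 + (5113/2 + I*√447/12) = 10233/4 + I*√447/12 ≈ 2558.3 + 1.7619*I)
√(m - 8089) = √((10233/4 + I*√447/12) - 8089) = √(-22123/4 + I*√447/12)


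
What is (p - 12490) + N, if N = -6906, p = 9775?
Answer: -9621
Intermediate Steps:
(p - 12490) + N = (9775 - 12490) - 6906 = -2715 - 6906 = -9621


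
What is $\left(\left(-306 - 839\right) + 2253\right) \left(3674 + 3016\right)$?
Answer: $7412520$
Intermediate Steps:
$\left(\left(-306 - 839\right) + 2253\right) \left(3674 + 3016\right) = \left(\left(-306 - 839\right) + 2253\right) 6690 = \left(-1145 + 2253\right) 6690 = 1108 \cdot 6690 = 7412520$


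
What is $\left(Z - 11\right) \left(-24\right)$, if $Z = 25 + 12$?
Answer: $-624$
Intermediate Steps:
$Z = 37$
$\left(Z - 11\right) \left(-24\right) = \left(37 - 11\right) \left(-24\right) = 26 \left(-24\right) = -624$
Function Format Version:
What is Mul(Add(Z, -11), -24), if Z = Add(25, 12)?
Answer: -624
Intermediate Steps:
Z = 37
Mul(Add(Z, -11), -24) = Mul(Add(37, -11), -24) = Mul(26, -24) = -624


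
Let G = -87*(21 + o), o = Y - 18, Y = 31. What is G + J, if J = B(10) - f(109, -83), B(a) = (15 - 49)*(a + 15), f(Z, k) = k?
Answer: -3725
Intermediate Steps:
B(a) = -510 - 34*a (B(a) = -34*(15 + a) = -510 - 34*a)
o = 13 (o = 31 - 18 = 13)
J = -767 (J = (-510 - 34*10) - 1*(-83) = (-510 - 340) + 83 = -850 + 83 = -767)
G = -2958 (G = -87*(21 + 13) = -87*34 = -2958)
G + J = -2958 - 767 = -3725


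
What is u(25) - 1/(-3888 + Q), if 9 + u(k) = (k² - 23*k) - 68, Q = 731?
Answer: -85238/3157 ≈ -27.000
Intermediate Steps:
u(k) = -77 + k² - 23*k (u(k) = -9 + ((k² - 23*k) - 68) = -9 + (-68 + k² - 23*k) = -77 + k² - 23*k)
u(25) - 1/(-3888 + Q) = (-77 + 25² - 23*25) - 1/(-3888 + 731) = (-77 + 625 - 575) - 1/(-3157) = -27 - 1*(-1/3157) = -27 + 1/3157 = -85238/3157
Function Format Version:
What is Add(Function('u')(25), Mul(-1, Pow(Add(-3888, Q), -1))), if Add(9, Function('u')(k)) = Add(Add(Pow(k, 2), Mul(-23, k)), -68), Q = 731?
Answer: Rational(-85238, 3157) ≈ -27.000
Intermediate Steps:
Function('u')(k) = Add(-77, Pow(k, 2), Mul(-23, k)) (Function('u')(k) = Add(-9, Add(Add(Pow(k, 2), Mul(-23, k)), -68)) = Add(-9, Add(-68, Pow(k, 2), Mul(-23, k))) = Add(-77, Pow(k, 2), Mul(-23, k)))
Add(Function('u')(25), Mul(-1, Pow(Add(-3888, Q), -1))) = Add(Add(-77, Pow(25, 2), Mul(-23, 25)), Mul(-1, Pow(Add(-3888, 731), -1))) = Add(Add(-77, 625, -575), Mul(-1, Pow(-3157, -1))) = Add(-27, Mul(-1, Rational(-1, 3157))) = Add(-27, Rational(1, 3157)) = Rational(-85238, 3157)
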